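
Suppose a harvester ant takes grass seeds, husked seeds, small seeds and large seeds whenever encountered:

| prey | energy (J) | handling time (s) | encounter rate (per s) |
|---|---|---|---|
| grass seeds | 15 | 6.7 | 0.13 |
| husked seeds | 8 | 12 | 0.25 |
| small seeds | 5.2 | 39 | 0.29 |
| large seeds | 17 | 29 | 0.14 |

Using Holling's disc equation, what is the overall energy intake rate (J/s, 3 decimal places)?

R = (0.13×15 + 0.25×8 + 0.29×5.2 + 0.14×17) / (1 + 0.13×6.7 + 0.25×12 + 0.29×39 + 0.14×29) = 7.838/20.24 = 0.3872 J/s.

0.387 J/s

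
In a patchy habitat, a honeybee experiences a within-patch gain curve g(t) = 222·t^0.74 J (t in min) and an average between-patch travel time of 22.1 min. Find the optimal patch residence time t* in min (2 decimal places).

By the marginal value theorem, leave when the instantaneous gain rate g'(t) equals the habitat-wide average g(t)/(T + t).
g'(t) = 0.74·222·t^-0.26. Setting 0.74·222·t^-0.26 = 222·t^0.74/(22.1+t) gives 0.74(22.1+t) = t, so 0.26·t = 0.74×22.1.
t* = 0.74×22.1/0.26 = 62.9 min.

62.90 min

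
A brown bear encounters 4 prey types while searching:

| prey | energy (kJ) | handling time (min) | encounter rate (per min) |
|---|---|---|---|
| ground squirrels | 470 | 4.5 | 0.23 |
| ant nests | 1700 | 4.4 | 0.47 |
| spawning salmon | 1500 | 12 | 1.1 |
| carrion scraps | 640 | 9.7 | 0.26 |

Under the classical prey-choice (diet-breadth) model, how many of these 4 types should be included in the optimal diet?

1

Rank by E/h (kJ/min): ant nests 386, spawning salmon 125, ground squirrels 104, carrion scraps 66. Include each in turn until the next type's E/h falls below the running intake rate.
Rate on top 1: 260.4. spawning salmon: 125 < 260.4 → exclude; stop.
Optimal diet: ant nests — 1 of 4 types.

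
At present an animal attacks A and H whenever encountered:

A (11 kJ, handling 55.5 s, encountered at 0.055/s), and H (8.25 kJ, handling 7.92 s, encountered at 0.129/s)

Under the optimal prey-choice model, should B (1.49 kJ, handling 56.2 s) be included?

On A and H alone, R = ΣλE/(1+Σλh) = 1.669/5.074 = 0.329 kJ/s.
Profitability of B: 1.49/56.2 = 0.02651 kJ/s.
0.02651 < 0.329, so adding B would lower the average — exclude it.

No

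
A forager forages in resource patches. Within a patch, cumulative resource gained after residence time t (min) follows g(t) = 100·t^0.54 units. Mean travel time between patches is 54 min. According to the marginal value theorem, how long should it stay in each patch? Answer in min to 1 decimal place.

63.4 min

Optimal t* satisfies g'(t*) = g(t*)/(T + t*).
g'(t) = 0.54·100·t^-0.46. Setting 0.54·100·t^-0.46 = 100·t^0.54/(54+t) gives 0.54(54+t) = t, so 0.46·t = 0.54×54.
t* = 0.54×54/0.46 = 63.39 min.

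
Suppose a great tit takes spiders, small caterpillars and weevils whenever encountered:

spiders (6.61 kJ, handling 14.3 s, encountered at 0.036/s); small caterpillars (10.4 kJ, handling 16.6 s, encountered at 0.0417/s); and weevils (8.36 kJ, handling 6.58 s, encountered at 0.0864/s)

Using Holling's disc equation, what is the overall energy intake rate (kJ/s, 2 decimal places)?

0.50 kJ/s

Energy encountered per unit search time: 0.036×6.61 + 0.0417×10.4 + 0.0864×8.36 = 1.394 kJ/s.
Handling time per unit search time: 0.036×14.3 + 0.0417×16.6 + 0.0864×6.58 = 1.776.
Rate = 1.394/(1 + 1.776) = 0.5022 kJ/s.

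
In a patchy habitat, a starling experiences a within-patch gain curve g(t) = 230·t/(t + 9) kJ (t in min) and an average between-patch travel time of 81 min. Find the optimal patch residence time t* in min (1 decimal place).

Optimal t* satisfies g'(t*) = g(t*)/(T + t*).
g'(t) = 230·9/(t + 9)². Setting 230·9/(t+9)² = 230t/[(t+9)(81+t)] gives 9(81+t) = t(t+9), so t² = 9×81 = 729.
t* = √729 = 27 min.

27.0 min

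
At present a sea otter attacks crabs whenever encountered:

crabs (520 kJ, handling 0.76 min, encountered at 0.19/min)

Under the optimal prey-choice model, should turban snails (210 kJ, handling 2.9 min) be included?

No

Intake rate on the current diet: R = (0.19×520) / (1 + 0.19×0.76) = 98.8/1.144 = 86.33 kJ/min.
turban snails: E/h = 210/2.9 = 72.41 kJ/min.
72.41 < 86.33, so adding turban snails would lower the average — exclude it.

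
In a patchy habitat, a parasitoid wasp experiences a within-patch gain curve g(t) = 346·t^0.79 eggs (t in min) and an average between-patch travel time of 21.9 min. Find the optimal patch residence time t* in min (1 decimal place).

Maximise g(t)/(T+t): set derivative to zero → g'(t)(T+t) = g(t).
g'(t) = 0.79·346·t^-0.21. Setting 0.79·346·t^-0.21 = 346·t^0.79/(21.9+t) gives 0.79(21.9+t) = t, so 0.21·t = 0.79×21.9.
t* = 0.79×21.9/0.21 = 82.39 min.

82.4 min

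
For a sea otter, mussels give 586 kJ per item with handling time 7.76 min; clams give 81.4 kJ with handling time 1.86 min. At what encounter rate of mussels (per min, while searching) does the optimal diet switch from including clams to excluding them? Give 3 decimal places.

0.178 per min

Drop clams once their profitability E₂/h₂ falls below the rate achievable on mussels alone: E₂/h₂ = λE₁/(1 + λh₁).
Solve for λ: λE₁h₂ = E₂(1 + λh₁) → λ(E₁h₂ − E₂h₁) = E₂ → λ = E₂/(E₁h₂ − E₂h₁).
λ = 81.4/(586×1.86 − 81.4×7.76) = 81.4/458.3 = 0.1776 per min.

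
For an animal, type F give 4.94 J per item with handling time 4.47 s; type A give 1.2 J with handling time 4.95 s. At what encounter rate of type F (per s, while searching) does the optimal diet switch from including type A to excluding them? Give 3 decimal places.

0.063 per s

Drop type A once their profitability E₂/h₂ falls below the rate achievable on type F alone: E₂/h₂ = λE₁/(1 + λh₁).
Solve for λ: λE₁h₂ = E₂(1 + λh₁) → λ(E₁h₂ − E₂h₁) = E₂ → λ = E₂/(E₁h₂ − E₂h₁).
λ = 1.2/(4.94×4.95 − 1.2×4.47) = 1.2/19.09 = 0.06286 per s.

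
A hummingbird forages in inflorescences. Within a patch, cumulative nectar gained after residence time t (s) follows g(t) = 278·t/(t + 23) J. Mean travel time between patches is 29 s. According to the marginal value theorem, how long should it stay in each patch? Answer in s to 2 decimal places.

Optimal t* satisfies g'(t*) = g(t*)/(T + t*).
g'(t) = 278·23/(t + 23)². Setting 278·23/(t+23)² = 278t/[(t+23)(29+t)] gives 23(29+t) = t(t+23), so t² = 23×29 = 667.
t* = √667 = 25.83 s.

25.83 s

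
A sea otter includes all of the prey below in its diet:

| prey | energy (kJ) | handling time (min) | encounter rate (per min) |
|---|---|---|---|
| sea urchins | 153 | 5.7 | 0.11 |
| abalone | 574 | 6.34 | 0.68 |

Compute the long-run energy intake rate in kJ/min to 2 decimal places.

68.56 kJ/min

Energy encountered per unit search time: 0.11×153 + 0.68×574 = 407.2 kJ/min.
Handling time per unit search time: 0.11×5.7 + 0.68×6.34 = 4.938.
Rate = 407.2/(1 + 4.938) = 68.56 kJ/min.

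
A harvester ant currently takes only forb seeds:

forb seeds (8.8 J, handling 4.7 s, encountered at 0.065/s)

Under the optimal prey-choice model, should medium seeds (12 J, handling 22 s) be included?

Yes

Current rate: (0.065×8.8)/(1 + 0.065×4.7) = 0.4381 J/s.
medium seeds: E/h = 12/22 = 0.5455 J/s.
0.5455 > 0.4381, so adding medium seeds raises the average — include it.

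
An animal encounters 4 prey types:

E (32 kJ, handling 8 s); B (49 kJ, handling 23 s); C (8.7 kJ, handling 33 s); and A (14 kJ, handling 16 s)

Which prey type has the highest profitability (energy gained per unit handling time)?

In descending order of E/h:
E: 32/8 = 4 kJ/s
B: 49/23 = 2.13 kJ/s
A: 14/16 = 0.875 kJ/s
C: 8.7/33 = 0.264 kJ/s

E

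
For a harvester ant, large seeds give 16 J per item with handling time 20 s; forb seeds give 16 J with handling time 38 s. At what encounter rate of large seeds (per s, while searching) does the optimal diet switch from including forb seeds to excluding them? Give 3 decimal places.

The zero-one rule: include forb seeds iff E₂/h₂ > λE₁/(1+λh₁). Equality gives the switch point.
λE₁h₂ = E₂ + λE₂h₁ ⇒ λ = E₂/(E₁h₂ − E₂h₁) = 16/(608 − 320) = 0.05556 per s.

0.056 per s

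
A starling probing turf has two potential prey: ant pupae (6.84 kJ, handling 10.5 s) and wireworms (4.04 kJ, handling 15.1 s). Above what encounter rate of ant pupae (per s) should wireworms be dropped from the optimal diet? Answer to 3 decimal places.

0.066 per s

Drop wireworms once their profitability E₂/h₂ falls below the rate achievable on ant pupae alone: E₂/h₂ = λE₁/(1 + λh₁).
Solve for λ: λE₁h₂ = E₂(1 + λh₁) → λ(E₁h₂ − E₂h₁) = E₂ → λ = E₂/(E₁h₂ − E₂h₁).
λ = 4.04/(6.84×15.1 − 4.04×10.5) = 4.04/60.86 = 0.06638 per s.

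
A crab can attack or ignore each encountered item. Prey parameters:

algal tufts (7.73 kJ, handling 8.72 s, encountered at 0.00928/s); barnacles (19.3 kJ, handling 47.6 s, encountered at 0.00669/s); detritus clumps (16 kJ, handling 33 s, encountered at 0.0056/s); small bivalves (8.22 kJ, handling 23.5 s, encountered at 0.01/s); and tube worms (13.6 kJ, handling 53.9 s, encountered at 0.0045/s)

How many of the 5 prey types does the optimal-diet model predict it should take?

Profitabilities (E/h, kJ/s): algal tufts 0.886, detritus clumps 0.485, barnacles 0.405, small bivalves 0.35, tube worms 0.252. Add prey in this order while the next type's profitability exceeds the intake rate on those already taken.
Rate on top 1: 0.06636. detritus clumps: 0.485 > 0.06636 → include.
Rate on top 2: 0.1275. barnacles: 0.405 > 0.1275 → include.
Rate on top 3: 0.1833. small bivalves: 0.35 > 0.1833 → include.
Rate on top 4: 0.2048. tube worms: 0.252 > 0.2048 → include.
Optimal diet: algal tufts, detritus clumps, barnacles, small bivalves, tube worms — 5 of 5 types.

5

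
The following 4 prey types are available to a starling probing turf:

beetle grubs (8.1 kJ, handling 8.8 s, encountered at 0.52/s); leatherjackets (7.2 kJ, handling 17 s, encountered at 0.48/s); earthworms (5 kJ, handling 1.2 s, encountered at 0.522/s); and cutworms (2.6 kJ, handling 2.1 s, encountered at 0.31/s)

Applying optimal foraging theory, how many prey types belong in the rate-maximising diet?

E/h in descending order: earthworms 4.17, cutworms 1.24, beetle grubs 0.92, leatherjackets 0.424 kJ/s. The optimal diet is the largest prefix of this list for which every included type satisfies E_i/h_i > R on the types above it.
Rate on top 1: 1.605. cutworms: 1.24 < 1.605 → exclude; stop.
Optimal diet: earthworms — 1 of 4 types.

1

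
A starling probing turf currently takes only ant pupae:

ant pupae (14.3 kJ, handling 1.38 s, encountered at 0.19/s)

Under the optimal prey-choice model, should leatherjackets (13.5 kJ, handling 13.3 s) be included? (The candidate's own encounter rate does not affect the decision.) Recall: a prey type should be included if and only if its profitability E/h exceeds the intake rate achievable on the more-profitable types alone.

No

On ant pupae alone, R = ΣλE/(1+Σλh) = 2.717/1.262 = 2.153 kJ/s.
Profitability of leatherjackets: 13.5/13.3 = 1.015 kJ/s.
1.015 < 2.153, so adding leatherjackets would lower the average — exclude it.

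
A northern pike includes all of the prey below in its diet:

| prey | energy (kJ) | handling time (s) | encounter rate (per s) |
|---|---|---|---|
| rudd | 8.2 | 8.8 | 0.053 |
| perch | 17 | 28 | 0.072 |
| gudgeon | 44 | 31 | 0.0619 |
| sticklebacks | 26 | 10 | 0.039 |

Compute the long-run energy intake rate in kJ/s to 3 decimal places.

R = Σλ_iE_i / (1 + Σλ_ih_i)
Numerator: 0.053×8.2 + 0.072×17 + 0.0619×44 + 0.039×26 = 5.396
Denominator: 1 + 0.053×8.8 + 0.072×28 + 0.0619×31 + 0.039×10 = 5.791
R = 5.396/5.791 = 0.9318 kJ/s

0.932 kJ/s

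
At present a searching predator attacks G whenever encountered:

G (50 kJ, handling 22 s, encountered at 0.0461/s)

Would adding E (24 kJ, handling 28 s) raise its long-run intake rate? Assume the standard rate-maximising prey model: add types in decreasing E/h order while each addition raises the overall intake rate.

Intake rate on the current diet: R = (0.0461×50) / (1 + 0.0461×22) = 2.305/2.014 = 1.144 kJ/s.
E: E/h = 24/28 = 0.8571 kJ/s.
0.8571 < 1.144, so adding E would lower the average — exclude it.

No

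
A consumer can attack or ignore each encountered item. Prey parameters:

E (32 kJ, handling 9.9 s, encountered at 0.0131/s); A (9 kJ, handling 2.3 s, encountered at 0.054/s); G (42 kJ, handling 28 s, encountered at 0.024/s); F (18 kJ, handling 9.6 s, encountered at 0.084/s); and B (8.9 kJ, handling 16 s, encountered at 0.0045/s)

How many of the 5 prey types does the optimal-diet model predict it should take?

4

Profitabilities (E/h, kJ/s): A 3.91, E 3.23, F 1.88, G 1.5, B 0.556. Add prey in this order while the next type's profitability exceeds the intake rate on those already taken.
Rate on top 1: 0.4323. E: 3.23 > 0.4323 → include.
Rate on top 2: 0.7219. F: 1.88 > 0.7219 → include.
Rate on top 3: 1.173. G: 1.5 > 1.173 → include.
Rate on top 4: 1.254. B: 0.556 < 1.254 → exclude; stop.
Optimal diet: A, E, F, G — 4 of 5 types.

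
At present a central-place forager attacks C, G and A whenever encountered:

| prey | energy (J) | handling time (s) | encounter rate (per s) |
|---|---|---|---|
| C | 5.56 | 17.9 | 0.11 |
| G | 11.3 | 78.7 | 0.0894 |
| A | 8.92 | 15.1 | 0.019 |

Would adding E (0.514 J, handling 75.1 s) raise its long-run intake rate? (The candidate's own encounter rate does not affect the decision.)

No

Current rate: (0.11×5.56 + 0.0894×11.3 + 0.019×8.92)/(1 + 0.11×17.9 + 0.0894×78.7 + 0.019×15.1) = 0.1741 J/s.
Profitability of E: 0.514/75.1 = 0.006844 J/s.
Since 0.006844 < R, time spent handling E is better spent searching.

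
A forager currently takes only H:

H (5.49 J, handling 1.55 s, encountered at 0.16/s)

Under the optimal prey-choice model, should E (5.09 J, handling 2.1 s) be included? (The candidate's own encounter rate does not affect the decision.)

Yes

Current rate: (0.16×5.49)/(1 + 0.16×1.55) = 0.7038 J/s.
Profitability of E: 5.09/2.1 = 2.424 J/s.
Since 2.424 > R, including E increases the long-run rate.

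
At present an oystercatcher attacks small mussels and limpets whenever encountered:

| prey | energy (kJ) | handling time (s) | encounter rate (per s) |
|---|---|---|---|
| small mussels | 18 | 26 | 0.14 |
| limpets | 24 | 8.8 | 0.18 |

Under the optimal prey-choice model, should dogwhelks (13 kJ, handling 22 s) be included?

Intake rate on the current diet: R = (0.14×18 + 0.18×24) / (1 + 0.14×26 + 0.18×8.8) = 6.84/6.224 = 1.099 kJ/s.
Profitability of dogwhelks: 13/22 = 0.5909 kJ/s.
0.5909 < 1.099, so adding dogwhelks would lower the average — exclude it.

No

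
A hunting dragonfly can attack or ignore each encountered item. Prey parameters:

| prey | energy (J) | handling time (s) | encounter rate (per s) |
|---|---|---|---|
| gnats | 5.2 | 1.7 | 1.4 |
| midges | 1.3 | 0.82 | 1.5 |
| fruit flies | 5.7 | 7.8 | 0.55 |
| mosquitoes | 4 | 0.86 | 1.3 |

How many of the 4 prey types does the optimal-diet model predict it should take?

E/h in descending order: mosquitoes 4.65, gnats 3.06, midges 1.59, fruit flies 0.731 J/s. The optimal diet is the largest prefix of this list for which every included type satisfies E_i/h_i > R on the types above it.
Rate on top 1: 2.455. gnats: 3.06 > 2.455 → include.
Rate on top 2: 2.775. midges: 1.59 < 2.775 → exclude; stop.
Optimal diet: mosquitoes, gnats — 2 of 4 types.

2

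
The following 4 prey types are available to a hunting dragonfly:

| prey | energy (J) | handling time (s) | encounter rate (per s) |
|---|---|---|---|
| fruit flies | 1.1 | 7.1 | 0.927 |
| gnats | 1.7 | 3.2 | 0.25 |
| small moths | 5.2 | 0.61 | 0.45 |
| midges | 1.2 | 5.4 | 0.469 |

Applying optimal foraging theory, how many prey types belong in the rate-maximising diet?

1

Profitabilities (E/h, J/s): small moths 8.52, gnats 0.531, midges 0.222, fruit flies 0.155. Add prey in this order while the next type's profitability exceeds the intake rate on those already taken.
Rate on top 1: 1.836. gnats: 0.531 < 1.836 → exclude; stop.
Optimal diet: small moths — 1 of 4 types.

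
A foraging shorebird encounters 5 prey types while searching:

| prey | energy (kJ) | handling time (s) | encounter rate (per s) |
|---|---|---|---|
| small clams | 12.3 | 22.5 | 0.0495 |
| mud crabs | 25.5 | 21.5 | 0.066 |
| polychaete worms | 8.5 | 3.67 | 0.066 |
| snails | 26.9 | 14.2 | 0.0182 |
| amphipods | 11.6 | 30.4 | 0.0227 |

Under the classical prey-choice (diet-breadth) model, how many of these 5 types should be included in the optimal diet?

Rank by E/h (kJ/s): polychaete worms 2.32, snails 1.89, mud crabs 1.19, small clams 0.547, amphipods 0.382. Include each in turn until the next type's E/h falls below the running intake rate.
Rate on top 1: 0.4516. snails: 1.89 > 0.4516 → include.
Rate on top 2: 0.7001. mud crabs: 1.19 > 0.7001 → include.
Rate on top 3: 0.9363. small clams: 0.547 < 0.9363 → exclude; stop.
Optimal diet: polychaete worms, snails, mud crabs — 3 of 5 types.

3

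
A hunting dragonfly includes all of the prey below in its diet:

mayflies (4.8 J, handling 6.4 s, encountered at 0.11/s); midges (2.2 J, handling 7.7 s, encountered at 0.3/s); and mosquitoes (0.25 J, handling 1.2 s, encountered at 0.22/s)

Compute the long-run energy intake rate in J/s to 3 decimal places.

0.291 J/s

R = (0.11×4.8 + 0.3×2.2 + 0.22×0.25) / (1 + 0.11×6.4 + 0.3×7.7 + 0.22×1.2) = 1.243/4.278 = 0.2906 J/s.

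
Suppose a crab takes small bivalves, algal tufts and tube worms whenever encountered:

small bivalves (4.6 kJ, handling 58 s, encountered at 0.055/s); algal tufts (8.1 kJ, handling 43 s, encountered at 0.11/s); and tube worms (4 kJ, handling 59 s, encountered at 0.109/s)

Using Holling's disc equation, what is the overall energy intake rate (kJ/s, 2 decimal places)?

Energy encountered per unit search time: 0.055×4.6 + 0.11×8.1 + 0.109×4 = 1.58 kJ/s.
Handling time per unit search time: 0.055×58 + 0.11×43 + 0.109×59 = 14.35.
Rate = 1.58/(1 + 14.35) = 0.1029 kJ/s.

0.10 kJ/s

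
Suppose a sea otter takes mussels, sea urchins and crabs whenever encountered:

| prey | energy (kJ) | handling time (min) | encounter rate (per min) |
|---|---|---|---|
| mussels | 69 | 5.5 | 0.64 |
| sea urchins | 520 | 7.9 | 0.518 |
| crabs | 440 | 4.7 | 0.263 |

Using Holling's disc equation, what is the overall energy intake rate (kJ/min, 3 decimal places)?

43.585 kJ/min

Energy encountered per unit search time: 0.64×69 + 0.518×520 + 0.263×440 = 429.2 kJ/min.
Handling time per unit search time: 0.64×5.5 + 0.518×7.9 + 0.263×4.7 = 8.848.
Rate = 429.2/(1 + 8.848) = 43.59 kJ/min.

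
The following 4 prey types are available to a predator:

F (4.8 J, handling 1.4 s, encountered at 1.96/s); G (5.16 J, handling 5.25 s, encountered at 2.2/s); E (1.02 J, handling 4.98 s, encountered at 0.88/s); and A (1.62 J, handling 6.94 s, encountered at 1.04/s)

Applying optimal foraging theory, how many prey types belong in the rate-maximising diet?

1

E/h in descending order: F 3.43, G 0.983, A 0.233, E 0.205 J/s. The optimal diet is the largest prefix of this list for which every included type satisfies E_i/h_i > R on the types above it.
Rate on top 1: 2.513. G: 0.983 < 2.513 → exclude; stop.
Optimal diet: F — 1 of 4 types.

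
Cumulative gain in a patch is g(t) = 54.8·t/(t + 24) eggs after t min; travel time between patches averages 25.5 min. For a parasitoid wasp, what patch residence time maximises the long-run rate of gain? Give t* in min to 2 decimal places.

Maximise g(t)/(T+t): set derivative to zero → g'(t)(T+t) = g(t).
g'(t) = 54.8·24/(t + 24)². Setting 54.8·24/(t+24)² = 54.8t/[(t+24)(25.5+t)] gives 24(25.5+t) = t(t+24), so t² = 24×25.5 = 612.
t* = √612 = 24.74 min.

24.74 min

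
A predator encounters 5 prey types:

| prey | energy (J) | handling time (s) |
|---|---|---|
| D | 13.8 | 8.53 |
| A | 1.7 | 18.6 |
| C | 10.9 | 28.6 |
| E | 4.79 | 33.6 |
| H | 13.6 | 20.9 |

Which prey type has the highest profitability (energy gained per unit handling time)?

In descending order of E/h:
D: 13.8/8.53 = 1.62 J/s
H: 13.6/20.9 = 0.651 J/s
C: 10.9/28.6 = 0.381 J/s
E: 4.79/33.6 = 0.143 J/s
A: 1.7/18.6 = 0.0914 J/s

D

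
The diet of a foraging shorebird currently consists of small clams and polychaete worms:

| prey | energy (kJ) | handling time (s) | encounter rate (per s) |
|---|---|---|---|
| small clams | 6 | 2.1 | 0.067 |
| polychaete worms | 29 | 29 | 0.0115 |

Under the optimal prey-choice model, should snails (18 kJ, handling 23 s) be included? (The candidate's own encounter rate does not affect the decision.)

Yes

Intake rate on the current diet: R = (0.067×6 + 0.0115×29) / (1 + 0.067×2.1 + 0.0115×29) = 0.7355/1.474 = 0.4989 kJ/s.
snails: E/h = 18/23 = 0.7826 kJ/s.
Since 0.7826 > R, including snails increases the long-run rate.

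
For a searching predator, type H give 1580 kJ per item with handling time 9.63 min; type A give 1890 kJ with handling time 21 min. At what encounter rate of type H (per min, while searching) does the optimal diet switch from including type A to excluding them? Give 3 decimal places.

0.126 per min

Drop type A once their profitability E₂/h₂ falls below the rate achievable on type H alone: E₂/h₂ = λE₁/(1 + λh₁).
Solve for λ: λE₁h₂ = E₂(1 + λh₁) → λ(E₁h₂ − E₂h₁) = E₂ → λ = E₂/(E₁h₂ − E₂h₁).
λ = 1890/(1580×21 − 1890×9.63) = 1890/1.498e+04 = 0.1262 per min.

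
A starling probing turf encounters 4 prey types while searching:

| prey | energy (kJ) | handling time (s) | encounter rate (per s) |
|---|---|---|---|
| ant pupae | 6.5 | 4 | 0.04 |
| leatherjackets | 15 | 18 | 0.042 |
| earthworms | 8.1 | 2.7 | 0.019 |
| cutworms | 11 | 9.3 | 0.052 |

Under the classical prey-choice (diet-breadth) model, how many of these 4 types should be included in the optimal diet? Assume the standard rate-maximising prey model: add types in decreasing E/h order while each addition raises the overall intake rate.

4

Rank by E/h (kJ/s): earthworms 3, ant pupae 1.62, cutworms 1.18, leatherjackets 0.833. Include each in turn until the next type's E/h falls below the running intake rate.
Rate on top 1: 0.1464. ant pupae: 1.62 > 0.1464 → include.
Rate on top 2: 0.3417. cutworms: 1.18 > 0.3417 → include.
Rate on top 3: 0.5817. leatherjackets: 0.833 > 0.5817 → include.
Optimal diet: earthworms, ant pupae, cutworms, leatherjackets — 4 of 4 types.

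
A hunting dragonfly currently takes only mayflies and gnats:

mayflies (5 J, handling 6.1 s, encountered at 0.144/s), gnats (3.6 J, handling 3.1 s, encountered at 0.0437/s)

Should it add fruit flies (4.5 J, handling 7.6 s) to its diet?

On mayflies and gnats alone, R = ΣλE/(1+Σλh) = 0.8773/2.014 = 0.4356 J/s.
fruit flies: E/h = 4.5/7.6 = 0.5921 J/s.
Since 0.5921 > R, including fruit flies increases the long-run rate.

Yes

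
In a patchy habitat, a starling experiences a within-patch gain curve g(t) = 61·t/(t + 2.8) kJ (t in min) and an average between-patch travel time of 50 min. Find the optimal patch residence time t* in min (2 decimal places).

By the marginal value theorem, leave when the instantaneous gain rate g'(t) equals the habitat-wide average g(t)/(T + t).
g'(t) = 61·2.8/(t + 2.8)². Setting 61·2.8/(t+2.8)² = 61t/[(t+2.8)(50+t)] gives 2.8(50+t) = t(t+2.8), so t² = 2.8×50 = 140.
t* = √140 = 11.83 min.

11.83 min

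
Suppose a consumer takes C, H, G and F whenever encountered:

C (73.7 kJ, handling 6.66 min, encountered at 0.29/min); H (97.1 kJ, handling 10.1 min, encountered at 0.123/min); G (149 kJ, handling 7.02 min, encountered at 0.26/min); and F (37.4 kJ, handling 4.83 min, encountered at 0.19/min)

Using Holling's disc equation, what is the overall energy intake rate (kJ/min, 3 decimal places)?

11.445 kJ/min

Energy encountered per unit search time: 0.29×73.7 + 0.123×97.1 + 0.26×149 + 0.19×37.4 = 79.16 kJ/min.
Handling time per unit search time: 0.29×6.66 + 0.123×10.1 + 0.26×7.02 + 0.19×4.83 = 5.917.
Rate = 79.16/(1 + 5.917) = 11.45 kJ/min.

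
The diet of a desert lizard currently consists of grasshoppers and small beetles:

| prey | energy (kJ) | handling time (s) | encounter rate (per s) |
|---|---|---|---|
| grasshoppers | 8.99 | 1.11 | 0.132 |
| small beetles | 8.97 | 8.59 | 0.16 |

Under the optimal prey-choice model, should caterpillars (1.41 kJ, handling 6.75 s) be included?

No

Current rate: (0.132×8.99 + 0.16×8.97)/(1 + 0.132×1.11 + 0.16×8.59) = 1.04 kJ/s.
caterpillars: E/h = 1.41/6.75 = 0.2089 kJ/s.
Since 0.2089 < R, time spent handling caterpillars is better spent searching.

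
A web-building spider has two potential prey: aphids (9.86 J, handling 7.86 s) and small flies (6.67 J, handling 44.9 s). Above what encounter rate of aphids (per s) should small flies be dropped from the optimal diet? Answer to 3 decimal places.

Drop small flies once their profitability E₂/h₂ falls below the rate achievable on aphids alone: E₂/h₂ = λE₁/(1 + λh₁).
Solve for λ: λE₁h₂ = E₂(1 + λh₁) → λ(E₁h₂ − E₂h₁) = E₂ → λ = E₂/(E₁h₂ − E₂h₁).
λ = 6.67/(9.86×44.9 − 6.67×7.86) = 6.67/390.3 = 0.01709 per s.

0.017 per s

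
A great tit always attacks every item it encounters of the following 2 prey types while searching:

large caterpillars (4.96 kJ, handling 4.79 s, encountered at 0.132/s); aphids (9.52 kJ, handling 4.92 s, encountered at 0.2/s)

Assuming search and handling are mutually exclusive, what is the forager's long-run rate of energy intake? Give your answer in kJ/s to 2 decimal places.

R = (0.132×4.96 + 0.2×9.52) / (1 + 0.132×4.79 + 0.2×4.92) = 2.559/2.616 = 0.978 kJ/s.

0.98 kJ/s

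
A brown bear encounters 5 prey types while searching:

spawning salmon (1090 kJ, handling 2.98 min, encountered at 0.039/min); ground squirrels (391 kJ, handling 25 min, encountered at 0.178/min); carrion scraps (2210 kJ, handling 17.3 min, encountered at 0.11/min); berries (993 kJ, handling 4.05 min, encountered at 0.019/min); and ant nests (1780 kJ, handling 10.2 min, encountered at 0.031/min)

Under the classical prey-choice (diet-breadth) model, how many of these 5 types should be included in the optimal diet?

4

E/h in descending order: spawning salmon 366, berries 245, ant nests 175, carrion scraps 128, ground squirrels 15.6 kJ/min. The optimal diet is the largest prefix of this list for which every included type satisfies E_i/h_i > R on the types above it.
Rate on top 1: 38.08. berries: 245 > 38.08 → include.
Rate on top 2: 51.44. ant nests: 175 > 51.44 → include.
Rate on top 3: 77.22. carrion scraps: 128 > 77.22 → include.
Rate on top 4: 105.4. ground squirrels: 15.6 < 105.4 → exclude; stop.
Optimal diet: spawning salmon, berries, ant nests, carrion scraps — 4 of 5 types.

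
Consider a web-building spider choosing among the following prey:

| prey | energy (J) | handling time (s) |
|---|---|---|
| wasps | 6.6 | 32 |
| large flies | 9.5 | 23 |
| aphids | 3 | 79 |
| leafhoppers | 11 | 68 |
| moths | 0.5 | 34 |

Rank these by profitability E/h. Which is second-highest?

wasps

Profitability E/h (J/s): wasps = 6.6/32 = 0.206, large flies = 9.5/23 = 0.413, aphids = 3/79 = 0.038, leafhoppers = 11/68 = 0.162, moths = 0.5/34 = 0.0147.
Ranked: large flies > wasps > leafhoppers > aphids > moths.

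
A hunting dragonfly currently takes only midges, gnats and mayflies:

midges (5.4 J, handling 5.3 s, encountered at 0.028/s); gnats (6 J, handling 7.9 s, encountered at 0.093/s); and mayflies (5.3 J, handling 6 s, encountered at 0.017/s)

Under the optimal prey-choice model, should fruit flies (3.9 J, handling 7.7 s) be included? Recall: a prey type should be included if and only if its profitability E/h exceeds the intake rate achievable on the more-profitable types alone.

Intake rate on the current diet: R = (0.028×5.4 + 0.093×6 + 0.017×5.3) / (1 + 0.028×5.3 + 0.093×7.9 + 0.017×6) = 0.7993/1.985 = 0.4026 J/s.
Profitability of fruit flies: 3.9/7.7 = 0.5065 J/s.
0.5065 > 0.4026, so adding fruit flies raises the average — include it.

Yes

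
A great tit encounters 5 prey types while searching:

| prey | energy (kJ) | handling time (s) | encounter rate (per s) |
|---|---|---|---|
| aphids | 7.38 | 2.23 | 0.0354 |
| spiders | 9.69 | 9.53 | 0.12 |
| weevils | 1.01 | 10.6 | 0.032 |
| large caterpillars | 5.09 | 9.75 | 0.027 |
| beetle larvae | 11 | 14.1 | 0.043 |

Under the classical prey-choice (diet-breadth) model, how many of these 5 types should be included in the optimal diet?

Profitabilities (E/h, kJ/s): aphids 3.31, spiders 1.02, beetle larvae 0.78, large caterpillars 0.522, weevils 0.0953. Add prey in this order while the next type's profitability exceeds the intake rate on those already taken.
Rate on top 1: 0.2421. spiders: 1.02 > 0.2421 → include.
Rate on top 2: 0.6407. beetle larvae: 0.78 > 0.6407 → include.
Rate on top 3: 0.6706. large caterpillars: 0.522 < 0.6706 → exclude; stop.
Optimal diet: aphids, spiders, beetle larvae — 3 of 5 types.

3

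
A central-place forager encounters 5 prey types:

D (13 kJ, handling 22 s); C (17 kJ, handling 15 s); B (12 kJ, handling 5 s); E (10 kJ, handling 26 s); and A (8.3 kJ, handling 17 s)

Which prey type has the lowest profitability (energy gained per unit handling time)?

Profitability E/h (kJ/s): D = 13/22 = 0.591, C = 17/15 = 1.13, B = 12/5 = 2.4, E = 10/26 = 0.385, A = 8.3/17 = 0.488.
Ranked: B > C > D > A > E.

E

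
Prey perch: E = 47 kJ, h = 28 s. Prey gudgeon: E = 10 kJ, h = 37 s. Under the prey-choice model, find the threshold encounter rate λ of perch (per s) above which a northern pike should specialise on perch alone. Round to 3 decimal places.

0.007 per s

The zero-one rule: include gudgeon iff E₂/h₂ > λE₁/(1+λh₁). Equality gives the switch point.
λE₁h₂ = E₂ + λE₂h₁ ⇒ λ = E₂/(E₁h₂ − E₂h₁) = 10/(1739 − 280) = 0.006854 per s.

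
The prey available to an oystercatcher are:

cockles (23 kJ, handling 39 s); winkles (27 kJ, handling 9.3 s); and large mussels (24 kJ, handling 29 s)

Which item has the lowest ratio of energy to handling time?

Profitability E/h (kJ/s): cockles = 23/39 = 0.59, winkles = 27/9.3 = 2.9, large mussels = 24/29 = 0.828.
Ranked: winkles > large mussels > cockles.

cockles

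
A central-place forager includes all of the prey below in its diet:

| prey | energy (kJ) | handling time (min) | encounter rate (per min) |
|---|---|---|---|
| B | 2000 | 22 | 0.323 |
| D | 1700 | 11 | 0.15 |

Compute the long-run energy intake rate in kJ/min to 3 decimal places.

92.353 kJ/min

Energy encountered per unit search time: 0.323×2000 + 0.15×1700 = 901 kJ/min.
Handling time per unit search time: 0.323×22 + 0.15×11 = 8.756.
Rate = 901/(1 + 8.756) = 92.35 kJ/min.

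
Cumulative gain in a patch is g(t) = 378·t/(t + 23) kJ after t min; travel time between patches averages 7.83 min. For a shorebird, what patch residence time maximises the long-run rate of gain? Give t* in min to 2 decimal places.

Maximise g(t)/(T+t): set derivative to zero → g'(t)(T+t) = g(t).
g'(t) = 378·23/(t + 23)². Setting 378·23/(t+23)² = 378t/[(t+23)(7.83+t)] gives 23(7.83+t) = t(t+23), so t² = 23×7.83 = 180.1.
t* = √180.1 = 13.42 min.

13.42 min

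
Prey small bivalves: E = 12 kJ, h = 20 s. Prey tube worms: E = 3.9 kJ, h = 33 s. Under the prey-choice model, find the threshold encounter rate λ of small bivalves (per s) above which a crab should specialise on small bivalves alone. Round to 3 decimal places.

Drop tube worms once their profitability E₂/h₂ falls below the rate achievable on small bivalves alone: E₂/h₂ = λE₁/(1 + λh₁).
Solve for λ: λE₁h₂ = E₂(1 + λh₁) → λ(E₁h₂ − E₂h₁) = E₂ → λ = E₂/(E₁h₂ − E₂h₁).
λ = 3.9/(12×33 − 3.9×20) = 3.9/318 = 0.01226 per s.

0.012 per s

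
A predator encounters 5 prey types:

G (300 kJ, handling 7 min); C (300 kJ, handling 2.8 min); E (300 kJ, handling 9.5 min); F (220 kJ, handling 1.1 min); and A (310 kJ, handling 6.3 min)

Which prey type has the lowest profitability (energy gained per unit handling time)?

E

Profitability E/h (kJ/min): G = 300/7 = 42.9, C = 300/2.8 = 107, E = 300/9.5 = 31.6, F = 220/1.1 = 200, A = 310/6.3 = 49.2.
Ranked: F > C > A > G > E.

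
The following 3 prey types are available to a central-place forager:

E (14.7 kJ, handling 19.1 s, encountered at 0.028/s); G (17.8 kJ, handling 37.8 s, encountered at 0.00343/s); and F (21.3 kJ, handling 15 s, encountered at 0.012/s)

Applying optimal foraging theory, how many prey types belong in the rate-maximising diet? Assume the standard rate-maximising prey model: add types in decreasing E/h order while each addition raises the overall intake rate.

3

Profitabilities (E/h, kJ/s): F 1.42, E 0.77, G 0.471. Add prey in this order while the next type's profitability exceeds the intake rate on those already taken.
Rate on top 1: 0.2166. E: 0.77 > 0.2166 → include.
Rate on top 2: 0.3891. G: 0.471 > 0.3891 → include.
Optimal diet: F, E, G — 3 of 3 types.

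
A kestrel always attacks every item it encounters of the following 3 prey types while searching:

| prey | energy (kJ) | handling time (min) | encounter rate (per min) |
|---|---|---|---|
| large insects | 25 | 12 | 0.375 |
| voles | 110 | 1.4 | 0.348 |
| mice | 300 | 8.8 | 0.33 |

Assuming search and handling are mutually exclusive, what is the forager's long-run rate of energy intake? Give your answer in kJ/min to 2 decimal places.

16.49 kJ/min

Energy encountered per unit search time: 0.375×25 + 0.348×110 + 0.33×300 = 146.7 kJ/min.
Handling time per unit search time: 0.375×12 + 0.348×1.4 + 0.33×8.8 = 7.891.
Rate = 146.7/(1 + 7.891) = 16.49 kJ/min.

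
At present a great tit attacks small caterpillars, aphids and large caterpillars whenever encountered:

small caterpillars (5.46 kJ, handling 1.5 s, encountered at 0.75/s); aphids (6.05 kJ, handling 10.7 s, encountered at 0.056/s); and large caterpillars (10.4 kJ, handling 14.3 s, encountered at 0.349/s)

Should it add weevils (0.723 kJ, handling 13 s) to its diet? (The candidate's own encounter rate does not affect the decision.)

Intake rate on the current diet: R = (0.75×5.46 + 0.056×6.05 + 0.349×10.4) / (1 + 0.75×1.5 + 0.056×10.7 + 0.349×14.3) = 8.063/7.715 = 1.045 kJ/s.
weevils: E/h = 0.723/13 = 0.05562 kJ/s.
0.05562 < 1.045, so adding weevils would lower the average — exclude it.

No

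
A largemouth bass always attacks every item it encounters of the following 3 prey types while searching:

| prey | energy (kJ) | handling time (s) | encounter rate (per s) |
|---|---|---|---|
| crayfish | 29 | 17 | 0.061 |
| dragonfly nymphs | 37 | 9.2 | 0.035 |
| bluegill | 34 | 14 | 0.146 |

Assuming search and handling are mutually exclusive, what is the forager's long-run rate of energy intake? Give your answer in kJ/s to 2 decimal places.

R = (0.061×29 + 0.035×37 + 0.146×34) / (1 + 0.061×17 + 0.035×9.2 + 0.146×14) = 8.028/4.403 = 1.823 kJ/s.

1.82 kJ/s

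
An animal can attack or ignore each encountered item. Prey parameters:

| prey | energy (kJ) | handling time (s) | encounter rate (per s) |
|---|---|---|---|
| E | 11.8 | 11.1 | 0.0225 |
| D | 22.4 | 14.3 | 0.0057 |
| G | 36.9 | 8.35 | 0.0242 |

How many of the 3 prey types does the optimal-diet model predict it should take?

Profitabilities (E/h, kJ/s): G 4.42, D 1.57, E 1.06. Add prey in this order while the next type's profitability exceeds the intake rate on those already taken.
Rate on top 1: 0.7429. D: 1.57 > 0.7429 → include.
Rate on top 2: 0.7952. E: 1.06 > 0.7952 → include.
Optimal diet: G, D, E — 3 of 3 types.

3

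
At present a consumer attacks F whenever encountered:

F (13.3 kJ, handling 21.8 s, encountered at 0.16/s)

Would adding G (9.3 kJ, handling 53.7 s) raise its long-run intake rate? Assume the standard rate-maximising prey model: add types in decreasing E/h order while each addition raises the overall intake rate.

On F alone, R = ΣλE/(1+Σλh) = 2.128/4.488 = 0.4742 kJ/s.
G: E/h = 9.3/53.7 = 0.1732 kJ/s.
Since 0.1732 < R, time spent handling G is better spent searching.

No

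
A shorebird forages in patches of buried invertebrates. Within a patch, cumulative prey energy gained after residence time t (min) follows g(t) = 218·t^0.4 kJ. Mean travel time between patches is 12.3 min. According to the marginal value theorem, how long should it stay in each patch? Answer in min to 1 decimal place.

By the marginal value theorem, leave when the instantaneous gain rate g'(t) equals the habitat-wide average g(t)/(T + t).
g'(t) = 0.4·218·t^-0.6. Setting 0.4·218·t^-0.6 = 218·t^0.4/(12.3+t) gives 0.4(12.3+t) = t, so 0.60·t = 0.4×12.3.
t* = 0.4×12.3/0.60 = 8.2 min.

8.2 min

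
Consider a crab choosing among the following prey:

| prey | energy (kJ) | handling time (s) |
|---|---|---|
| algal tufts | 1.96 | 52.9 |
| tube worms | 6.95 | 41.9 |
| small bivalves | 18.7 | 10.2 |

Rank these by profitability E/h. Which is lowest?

In descending order of E/h:
small bivalves: 18.7/10.2 = 1.83 kJ/s
tube worms: 6.95/41.9 = 0.166 kJ/s
algal tufts: 1.96/52.9 = 0.0371 kJ/s

algal tufts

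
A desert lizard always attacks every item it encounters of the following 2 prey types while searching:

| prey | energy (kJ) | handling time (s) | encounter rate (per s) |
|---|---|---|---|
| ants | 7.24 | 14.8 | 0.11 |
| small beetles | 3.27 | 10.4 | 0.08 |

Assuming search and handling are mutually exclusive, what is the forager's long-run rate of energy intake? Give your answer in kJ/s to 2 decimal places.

Energy encountered per unit search time: 0.11×7.24 + 0.08×3.27 = 1.058 kJ/s.
Handling time per unit search time: 0.11×14.8 + 0.08×10.4 = 2.46.
Rate = 1.058/(1 + 2.46) = 0.3058 kJ/s.

0.31 kJ/s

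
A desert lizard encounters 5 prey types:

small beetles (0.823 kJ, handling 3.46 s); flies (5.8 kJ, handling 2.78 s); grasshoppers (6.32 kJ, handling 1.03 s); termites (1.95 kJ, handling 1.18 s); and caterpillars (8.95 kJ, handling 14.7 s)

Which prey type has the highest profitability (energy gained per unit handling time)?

In descending order of E/h:
grasshoppers: 6.32/1.03 = 6.14 kJ/s
flies: 5.8/2.78 = 2.09 kJ/s
termites: 1.95/1.18 = 1.65 kJ/s
caterpillars: 8.95/14.7 = 0.609 kJ/s
small beetles: 0.823/3.46 = 0.238 kJ/s

grasshoppers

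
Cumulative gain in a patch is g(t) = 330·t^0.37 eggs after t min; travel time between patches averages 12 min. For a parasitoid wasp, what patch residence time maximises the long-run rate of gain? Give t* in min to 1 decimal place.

Optimal t* satisfies g'(t*) = g(t*)/(T + t*).
g'(t) = 0.37·330·t^-0.63. Setting 0.37·330·t^-0.63 = 330·t^0.37/(12+t) gives 0.37(12+t) = t, so 0.63·t = 0.37×12.
t* = 0.37×12/0.63 = 7.048 min.

7.0 min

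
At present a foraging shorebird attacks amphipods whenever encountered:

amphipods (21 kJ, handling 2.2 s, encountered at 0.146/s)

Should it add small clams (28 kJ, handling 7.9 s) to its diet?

Intake rate on the current diet: R = (0.146×21) / (1 + 0.146×2.2) = 3.066/1.321 = 2.321 kJ/s.
small clams: E/h = 28/7.9 = 3.544 kJ/s.
3.544 > 2.321, so adding small clams raises the average — include it.

Yes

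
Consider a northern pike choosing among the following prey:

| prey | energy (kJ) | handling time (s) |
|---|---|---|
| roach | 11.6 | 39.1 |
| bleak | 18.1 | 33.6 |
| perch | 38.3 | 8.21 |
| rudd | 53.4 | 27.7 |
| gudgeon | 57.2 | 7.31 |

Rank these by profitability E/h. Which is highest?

In descending order of E/h:
gudgeon: 57.2/7.31 = 7.82 kJ/s
perch: 38.3/8.21 = 4.67 kJ/s
rudd: 53.4/27.7 = 1.93 kJ/s
bleak: 18.1/33.6 = 0.539 kJ/s
roach: 11.6/39.1 = 0.297 kJ/s

gudgeon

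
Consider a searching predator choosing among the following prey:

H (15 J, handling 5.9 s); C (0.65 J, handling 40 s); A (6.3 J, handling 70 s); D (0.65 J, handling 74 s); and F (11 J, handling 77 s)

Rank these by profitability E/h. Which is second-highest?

F

Profitability E/h (J/s): H = 15/5.9 = 2.54, C = 0.65/40 = 0.0163, A = 6.3/70 = 0.09, D = 0.65/74 = 0.00878, F = 11/77 = 0.143.
Ranked: H > F > A > C > D.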